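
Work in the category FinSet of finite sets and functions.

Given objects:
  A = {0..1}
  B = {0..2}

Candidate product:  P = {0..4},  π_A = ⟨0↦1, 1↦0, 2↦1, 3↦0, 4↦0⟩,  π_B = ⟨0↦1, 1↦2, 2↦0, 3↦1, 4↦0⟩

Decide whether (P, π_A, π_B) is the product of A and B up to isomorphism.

|A|·|B| = 2·3 = 6;  |P| = 5
  → cardinalities differ; no bijection possible.

Answer: NOT A VALID PRODUCT — |P|=5 ≠ |A|·|B|=6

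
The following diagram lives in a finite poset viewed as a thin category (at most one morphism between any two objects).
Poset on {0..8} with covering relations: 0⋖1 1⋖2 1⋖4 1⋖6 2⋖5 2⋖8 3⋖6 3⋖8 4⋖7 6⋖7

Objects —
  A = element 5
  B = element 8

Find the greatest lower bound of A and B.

Common predecessors of 5,8: {0,1,2}
  0 ⊑ 2
  1 ⊑ 2
  2 ⊑ 2
glb = 2

Answer: A∧B = 2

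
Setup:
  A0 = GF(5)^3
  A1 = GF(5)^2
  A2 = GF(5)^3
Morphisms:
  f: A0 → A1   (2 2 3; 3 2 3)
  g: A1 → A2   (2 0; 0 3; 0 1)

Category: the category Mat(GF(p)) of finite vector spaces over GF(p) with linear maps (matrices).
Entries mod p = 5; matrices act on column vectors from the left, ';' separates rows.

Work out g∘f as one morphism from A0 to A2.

Answer: (4 4 1; 4 1 4; 3 2 3)

Work:
  e0=(1,0,0) f→(2,3) g→(4,4,3)
  e1=(0,1,0) f→(2,2) g→(4,1,2)
  e2=(0,0,1) f→(3,3) g→(1,4,3)
composite: (4 4 1; 4 1 4; 3 2 3)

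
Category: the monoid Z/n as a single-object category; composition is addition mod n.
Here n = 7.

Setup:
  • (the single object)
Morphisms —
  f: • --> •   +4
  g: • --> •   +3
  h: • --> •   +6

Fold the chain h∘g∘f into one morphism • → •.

  0 +4≡4 +3≡0 +6≡6  (mod 7)
⟦path⟧: +6

Answer: +6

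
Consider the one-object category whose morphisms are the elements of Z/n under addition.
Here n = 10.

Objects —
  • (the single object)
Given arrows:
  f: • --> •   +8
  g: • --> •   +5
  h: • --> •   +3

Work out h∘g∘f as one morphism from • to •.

Answer: +6

Trace:
  0 +8≡8 +5≡3 +3≡6  (mod 10)
⟦path⟧: +6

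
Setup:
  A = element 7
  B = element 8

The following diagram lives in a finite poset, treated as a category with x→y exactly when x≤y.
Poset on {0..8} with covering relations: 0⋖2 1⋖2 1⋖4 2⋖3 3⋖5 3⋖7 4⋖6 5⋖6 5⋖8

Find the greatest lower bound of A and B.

Lower bounds of A=7 and B=8: {0,1,2,3}
  0 ⊑ 3
  1 ⊑ 3
  2 ⊑ 3
  3 ⊑ 3
glb = 3

Answer: A∧B = 3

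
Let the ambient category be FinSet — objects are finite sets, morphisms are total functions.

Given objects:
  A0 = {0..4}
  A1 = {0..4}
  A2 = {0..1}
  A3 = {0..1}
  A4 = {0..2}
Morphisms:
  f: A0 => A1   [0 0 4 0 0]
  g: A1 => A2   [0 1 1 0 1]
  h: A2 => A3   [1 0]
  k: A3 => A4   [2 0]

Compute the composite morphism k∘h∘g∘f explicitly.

  0 f=>0 g=>0 h=>1 k=>0
  1 f=>0 g=>0 h=>1 k=>0
  2 f=>4 g=>1 h=>0 k=>2
  3 f=>0 g=>0 h=>1 k=>0
  4 f=>0 g=>0 h=>1 k=>0
result: [0 0 2 0 0]

Answer: [0 0 2 0 0]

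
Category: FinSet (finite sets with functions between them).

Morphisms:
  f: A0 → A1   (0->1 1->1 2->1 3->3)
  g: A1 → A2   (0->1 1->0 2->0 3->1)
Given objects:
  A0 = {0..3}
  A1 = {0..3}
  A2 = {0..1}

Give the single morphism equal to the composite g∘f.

Answer: (0->0 1->0 2->0 3->1)

Work:
  0 f→1 g→0
  1 f→1 g→0
  2 f→1 g→0
  3 f→3 g→1
composite: (0->0 1->0 2->0 3->1)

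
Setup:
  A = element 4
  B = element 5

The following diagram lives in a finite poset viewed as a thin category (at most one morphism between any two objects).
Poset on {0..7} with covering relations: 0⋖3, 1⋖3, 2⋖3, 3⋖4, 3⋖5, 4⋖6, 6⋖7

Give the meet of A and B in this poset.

Answer: A∧B = 3

Trace:
Common predecessors of 4,5: {0,1,2,3}
  0 <= 3
  1 <= 3
  2 <= 3
  3 <= 3
glb = 3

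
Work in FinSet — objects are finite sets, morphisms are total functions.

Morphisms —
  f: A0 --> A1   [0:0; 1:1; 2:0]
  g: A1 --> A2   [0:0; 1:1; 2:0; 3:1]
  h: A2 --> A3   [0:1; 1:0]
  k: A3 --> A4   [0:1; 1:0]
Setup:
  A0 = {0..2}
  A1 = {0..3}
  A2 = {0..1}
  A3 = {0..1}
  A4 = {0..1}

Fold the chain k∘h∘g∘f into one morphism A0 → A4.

Answer: [0:0; 1:1; 2:0]

Derivation:
  0 f-->0 g-->0 h-->1 k-->0
  1 f-->1 g-->1 h-->0 k-->1
  2 f-->0 g-->0 h-->1 k-->0
⟦path⟧: [0:0; 1:1; 2:0]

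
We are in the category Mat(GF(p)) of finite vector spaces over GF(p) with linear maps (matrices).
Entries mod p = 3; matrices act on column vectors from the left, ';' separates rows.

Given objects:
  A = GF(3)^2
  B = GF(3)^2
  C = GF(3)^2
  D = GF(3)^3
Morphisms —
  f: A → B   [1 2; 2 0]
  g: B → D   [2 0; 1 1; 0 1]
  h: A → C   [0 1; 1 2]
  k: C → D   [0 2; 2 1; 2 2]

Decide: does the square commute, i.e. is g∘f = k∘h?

Answer: DOES NOT COMMUTE

Trace:
Path 1 = f;g:
  e0=⟨1,0⟩ f→⟨1,2⟩ g→⟨2,0,2⟩
  e1=⟨0,1⟩ f→⟨2,0⟩ g→⟨1,2,0⟩
  composite₁ = [2 1; 0 2; 2 0]
Path 2 = h;k:
  e0=⟨1,0⟩ h→⟨0,1⟩ k→⟨2,1,2⟩
  e1=⟨0,1⟩ h→⟨1,2⟩ k→⟨1,1,0⟩
  composite₂ = [2 1; 1 1; 2 0]
Equal? differ; not commutative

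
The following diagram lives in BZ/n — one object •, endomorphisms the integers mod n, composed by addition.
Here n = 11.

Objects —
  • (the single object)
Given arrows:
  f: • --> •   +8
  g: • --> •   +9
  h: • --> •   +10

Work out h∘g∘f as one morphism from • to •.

Answer: +5

Trace:
  0 +8≡8 +9≡6 +10≡5  (mod 11)
⟦path⟧: +5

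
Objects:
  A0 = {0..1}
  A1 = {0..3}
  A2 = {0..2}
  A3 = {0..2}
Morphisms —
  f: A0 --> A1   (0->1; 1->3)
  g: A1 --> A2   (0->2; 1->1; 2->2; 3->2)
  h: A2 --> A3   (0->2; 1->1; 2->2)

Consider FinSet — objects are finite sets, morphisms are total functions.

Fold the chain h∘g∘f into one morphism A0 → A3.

  0 f-->1 g-->1 h-->1
  1 f-->3 g-->2 h-->2
⟦path⟧: (0->1; 1->2)

Answer: (0->1; 1->2)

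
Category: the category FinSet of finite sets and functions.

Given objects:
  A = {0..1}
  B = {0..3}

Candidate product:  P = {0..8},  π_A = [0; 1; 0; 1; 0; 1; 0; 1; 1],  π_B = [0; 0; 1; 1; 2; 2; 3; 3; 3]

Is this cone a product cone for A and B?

|A|·|B| = 2·4 = 8;  |P| = 9
  → cardinalities differ; no bijection possible.

Answer: NOT A VALID PRODUCT — |P|=9 ≠ |A|·|B|=8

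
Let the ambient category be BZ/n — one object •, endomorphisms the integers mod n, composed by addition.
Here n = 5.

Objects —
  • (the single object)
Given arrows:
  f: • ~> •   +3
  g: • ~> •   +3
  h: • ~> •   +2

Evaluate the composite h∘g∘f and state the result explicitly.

Answer: +3

Derivation:
  0 +3≡3 +3≡1 +2≡3  (mod 5)
result: +3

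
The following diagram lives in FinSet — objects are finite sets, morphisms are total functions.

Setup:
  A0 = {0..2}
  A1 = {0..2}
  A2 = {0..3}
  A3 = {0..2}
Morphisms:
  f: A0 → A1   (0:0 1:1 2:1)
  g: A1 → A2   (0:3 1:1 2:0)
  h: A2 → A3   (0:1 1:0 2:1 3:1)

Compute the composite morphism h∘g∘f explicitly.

Answer: (0:1 1:0 2:0)

Trace:
  0 f→0 g→3 h→1
  1 f→1 g→1 h→0
  2 f→1 g→1 h→0
composite: (0:1 1:0 2:0)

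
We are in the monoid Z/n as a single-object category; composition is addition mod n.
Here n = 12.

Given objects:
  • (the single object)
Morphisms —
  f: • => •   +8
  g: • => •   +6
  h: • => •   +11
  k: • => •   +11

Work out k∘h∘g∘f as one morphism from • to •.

  0 +8≡8 +6≡2 +11≡1 +11≡0  (mod 12)
composite: +0

Answer: +0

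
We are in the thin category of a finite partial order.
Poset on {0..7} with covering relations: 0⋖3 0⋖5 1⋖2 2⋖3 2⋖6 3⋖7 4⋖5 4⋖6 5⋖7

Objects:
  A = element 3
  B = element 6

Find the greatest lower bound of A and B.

Lower bounds of A=3 and B=6: {1,2}
  1 <= 2
  2 <= 2
glb = 2

Answer: A∧B = 2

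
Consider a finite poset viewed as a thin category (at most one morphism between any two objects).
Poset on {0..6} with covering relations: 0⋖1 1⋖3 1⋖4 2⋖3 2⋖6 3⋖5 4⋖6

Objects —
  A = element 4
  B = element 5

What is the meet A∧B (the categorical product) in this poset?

Lower bounds of A=4 and B=5: {0,1}
  0 ⊑ 1
  1 ⊑ 1
glb = 1

Answer: A∧B = 1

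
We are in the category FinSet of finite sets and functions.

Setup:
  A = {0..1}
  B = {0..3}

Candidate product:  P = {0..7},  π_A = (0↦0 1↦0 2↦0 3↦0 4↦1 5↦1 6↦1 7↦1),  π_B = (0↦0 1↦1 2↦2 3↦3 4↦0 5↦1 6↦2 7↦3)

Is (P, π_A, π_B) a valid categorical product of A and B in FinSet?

|A|·|B| = 2·4 = 8;  |P| = 8
Check the pairing map k ↦ (π_A(k), π_B(k)):
  0 ↦ (0,0)
  1 ↦ (0,1)
  2 ↦ (0,2)
  3 ↦ (0,3)
  4 ↦ (1,0)
  5 ↦ (1,1)
  6 ↦ (1,2)
  7 ↦ (1,3)
distinct pairs in image: 8 / 8 needed
  → bijection onto A×B; projections well-typed.

Answer: VALID PRODUCT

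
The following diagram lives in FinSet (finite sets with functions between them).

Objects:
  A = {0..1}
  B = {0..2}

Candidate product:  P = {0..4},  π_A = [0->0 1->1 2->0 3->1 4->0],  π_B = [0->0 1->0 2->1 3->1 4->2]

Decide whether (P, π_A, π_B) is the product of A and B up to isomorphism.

Answer: NOT A VALID PRODUCT — |P|=5 ≠ |A|·|B|=6

Work:
|A|·|B| = 2·3 = 6;  |P| = 5
  → cardinalities differ; no bijection possible.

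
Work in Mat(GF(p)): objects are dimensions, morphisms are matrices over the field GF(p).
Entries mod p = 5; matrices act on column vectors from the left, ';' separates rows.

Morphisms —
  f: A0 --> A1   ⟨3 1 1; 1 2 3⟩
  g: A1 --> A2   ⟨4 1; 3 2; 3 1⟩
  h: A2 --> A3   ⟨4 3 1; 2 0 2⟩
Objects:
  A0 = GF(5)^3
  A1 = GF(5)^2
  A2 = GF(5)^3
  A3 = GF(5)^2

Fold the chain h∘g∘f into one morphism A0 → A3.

  e0=⟨1,0,0⟩ f-->⟨3,1⟩ g-->⟨3,1,0⟩ h-->⟨0,1⟩
  e1=⟨0,1,0⟩ f-->⟨1,2⟩ g-->⟨1,2,0⟩ h-->⟨0,2⟩
  e2=⟨0,0,1⟩ f-->⟨1,3⟩ g-->⟨2,4,1⟩ h-->⟨1,1⟩
composite: ⟨0 0 1; 1 2 1⟩

Answer: ⟨0 0 1; 1 2 1⟩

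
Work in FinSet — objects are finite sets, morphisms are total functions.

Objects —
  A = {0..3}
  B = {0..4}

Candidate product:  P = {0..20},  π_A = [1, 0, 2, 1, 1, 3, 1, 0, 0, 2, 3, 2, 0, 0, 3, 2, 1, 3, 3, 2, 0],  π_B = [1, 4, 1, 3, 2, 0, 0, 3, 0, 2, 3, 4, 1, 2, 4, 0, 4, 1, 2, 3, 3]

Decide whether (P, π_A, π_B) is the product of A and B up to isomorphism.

|A|·|B| = 4·5 = 20;  |P| = 21
  → cardinalities differ; no bijection possible.

Answer: NOT A VALID PRODUCT — |P|=21 ≠ |A|·|B|=20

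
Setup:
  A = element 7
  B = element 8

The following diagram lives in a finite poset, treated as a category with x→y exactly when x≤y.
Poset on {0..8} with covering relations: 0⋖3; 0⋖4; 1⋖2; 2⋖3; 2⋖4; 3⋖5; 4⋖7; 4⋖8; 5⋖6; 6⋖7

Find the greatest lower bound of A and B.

Answer: A∧B = 4

Derivation:
Lower bounds of A=7 and B=8: {0,1,2,4}
  0 ⊑ 4
  1 ⊑ 4
  2 ⊑ 4
  4 ⊑ 4
glb = 4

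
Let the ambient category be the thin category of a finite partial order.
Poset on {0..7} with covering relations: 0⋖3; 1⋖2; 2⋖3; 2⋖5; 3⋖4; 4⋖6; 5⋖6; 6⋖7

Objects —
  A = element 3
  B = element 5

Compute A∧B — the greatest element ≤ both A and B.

Lower bounds of A=3 and B=5: {1,2}
  1 ≤ 2
  2 ≤ 2
glb = 2

Answer: A∧B = 2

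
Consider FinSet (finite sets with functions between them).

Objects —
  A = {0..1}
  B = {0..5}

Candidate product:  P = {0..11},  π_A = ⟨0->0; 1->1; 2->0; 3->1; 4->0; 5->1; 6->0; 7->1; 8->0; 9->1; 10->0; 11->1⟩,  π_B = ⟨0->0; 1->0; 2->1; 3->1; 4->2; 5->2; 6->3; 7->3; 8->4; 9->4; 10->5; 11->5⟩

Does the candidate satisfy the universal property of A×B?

Answer: VALID PRODUCT

Derivation:
|A|·|B| = 2·6 = 12;  |P| = 12
Check the pairing map k ↦ (π_A(k), π_B(k)):
  0 -> (0,0)
  1 -> (1,0)
  2 -> (0,1)
  3 -> (1,1)
  4 -> (0,2)
  5 -> (1,2)
  6 -> (0,3)
  7 -> (1,3)
  8 -> (0,4)
  9 -> (1,4)
  10 -> (0,5)
  11 -> (1,5)
distinct pairs in image: 12 / 12 needed
  → bijection onto A×B; projections well-typed.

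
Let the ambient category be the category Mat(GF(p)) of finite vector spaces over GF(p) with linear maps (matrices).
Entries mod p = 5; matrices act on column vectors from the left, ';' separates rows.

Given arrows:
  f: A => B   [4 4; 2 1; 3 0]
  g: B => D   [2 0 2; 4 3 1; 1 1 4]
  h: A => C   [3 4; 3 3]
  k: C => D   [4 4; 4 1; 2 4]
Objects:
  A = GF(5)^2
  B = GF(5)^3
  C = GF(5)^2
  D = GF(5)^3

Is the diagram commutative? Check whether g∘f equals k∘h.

1) trace f;g:
  e0=(1,0) f=>(4,2,3) g=>(4,0,3)
  e1=(0,1) f=>(4,1,0) g=>(3,4,0)
  result₁ = [4 3; 0 4; 3 0]
2) trace h;k:
  e0=(1,0) h=>(3,3) k=>(4,0,3)
  e1=(0,1) h=>(4,3) k=>(3,4,0)
  result₂ = [4 3; 0 4; 3 0]
Equal? equal; square commutes

Answer: COMMUTES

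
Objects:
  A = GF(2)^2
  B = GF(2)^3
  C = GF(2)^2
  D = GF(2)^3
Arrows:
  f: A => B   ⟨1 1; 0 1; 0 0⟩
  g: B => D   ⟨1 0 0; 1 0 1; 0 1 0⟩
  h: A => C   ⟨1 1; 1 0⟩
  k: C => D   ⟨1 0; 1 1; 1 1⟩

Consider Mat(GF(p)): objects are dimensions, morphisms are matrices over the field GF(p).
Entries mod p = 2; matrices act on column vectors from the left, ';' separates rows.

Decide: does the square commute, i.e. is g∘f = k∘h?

Along f;g (path 1):
  e0=(1,0) f=>(1,0,0) g=>(1,1,0)
  e1=(0,1) f=>(1,1,0) g=>(1,1,1)
  composite₁ = ⟨1 1; 1 1; 0 1⟩
Along h;k (path 2):
  e0=(1,0) h=>(1,1) k=>(1,0,0)
  e1=(0,1) h=>(1,0) k=>(1,1,1)
  composite₂ = ⟨1 1; 0 1; 0 1⟩
Equal? differ; not commutative

Answer: DOES NOT COMMUTE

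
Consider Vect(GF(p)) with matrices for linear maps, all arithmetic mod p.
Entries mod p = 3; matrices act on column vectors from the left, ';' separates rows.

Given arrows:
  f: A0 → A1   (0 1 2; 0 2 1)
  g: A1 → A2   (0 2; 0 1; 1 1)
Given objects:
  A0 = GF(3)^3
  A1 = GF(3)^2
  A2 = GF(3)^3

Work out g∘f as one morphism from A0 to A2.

Answer: (0 1 2; 0 2 1; 0 0 0)

Trace:
  e0=⟨1,0,0⟩ f→⟨0,0⟩ g→⟨0,0,0⟩
  e1=⟨0,1,0⟩ f→⟨1,2⟩ g→⟨1,2,0⟩
  e2=⟨0,0,1⟩ f→⟨2,1⟩ g→⟨2,1,0⟩
composite: (0 1 2; 0 2 1; 0 0 0)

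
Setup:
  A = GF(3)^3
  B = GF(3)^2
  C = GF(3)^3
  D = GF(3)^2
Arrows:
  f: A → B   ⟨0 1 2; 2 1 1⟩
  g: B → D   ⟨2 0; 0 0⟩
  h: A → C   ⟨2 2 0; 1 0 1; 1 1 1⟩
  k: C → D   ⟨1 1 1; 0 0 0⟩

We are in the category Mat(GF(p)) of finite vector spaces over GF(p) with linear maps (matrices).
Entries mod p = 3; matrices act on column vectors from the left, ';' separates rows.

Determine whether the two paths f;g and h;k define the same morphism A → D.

1) trace f;g:
  e0=⟨1,0,0⟩ f→⟨0,2⟩ g→⟨0,0⟩
  e1=⟨0,1,0⟩ f→⟨1,1⟩ g→⟨2,0⟩
  e2=⟨0,0,1⟩ f→⟨2,1⟩ g→⟨1,0⟩
  composite₁ = ⟨0 2 1; 0 0 0⟩
2) trace h;k:
  e0=⟨1,0,0⟩ h→⟨2,1,1⟩ k→⟨1,0⟩
  e1=⟨0,1,0⟩ h→⟨2,0,1⟩ k→⟨0,0⟩
  e2=⟨0,0,1⟩ h→⟨0,1,1⟩ k→⟨2,0⟩
  composite₂ = ⟨1 0 2; 0 0 0⟩
Equal? NO — does not commute

Answer: DOES NOT COMMUTE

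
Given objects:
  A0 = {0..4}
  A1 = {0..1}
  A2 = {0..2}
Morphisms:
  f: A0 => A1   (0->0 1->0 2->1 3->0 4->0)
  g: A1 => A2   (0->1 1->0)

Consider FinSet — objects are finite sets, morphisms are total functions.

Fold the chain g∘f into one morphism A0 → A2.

  0 f=>0 g=>1
  1 f=>0 g=>1
  2 f=>1 g=>0
  3 f=>0 g=>1
  4 f=>0 g=>1
⟦path⟧: (0->1 1->1 2->0 3->1 4->1)

Answer: (0->1 1->1 2->0 3->1 4->1)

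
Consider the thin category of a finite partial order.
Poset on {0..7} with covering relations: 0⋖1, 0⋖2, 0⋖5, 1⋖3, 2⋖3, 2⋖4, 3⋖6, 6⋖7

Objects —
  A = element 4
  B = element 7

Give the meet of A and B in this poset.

{x : x≤A ∧ x≤B} = {0,2}  (A=4, B=7)
  0 ≤ 2
  2 ≤ 2
glb = 2

Answer: A∧B = 2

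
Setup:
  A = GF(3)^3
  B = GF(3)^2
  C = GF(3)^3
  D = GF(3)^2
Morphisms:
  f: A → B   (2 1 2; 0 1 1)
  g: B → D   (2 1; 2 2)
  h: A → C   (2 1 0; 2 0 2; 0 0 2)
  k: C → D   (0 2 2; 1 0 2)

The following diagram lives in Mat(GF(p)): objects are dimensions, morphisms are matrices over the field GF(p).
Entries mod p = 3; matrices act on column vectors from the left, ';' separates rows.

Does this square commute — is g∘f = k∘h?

Along f;g (path 1):
  e0=(1,0,0) f→(2,0) g→(1,1)
  e1=(0,1,0) f→(1,1) g→(0,1)
  e2=(0,0,1) f→(2,1) g→(2,0)
  ⟦path⟧₁ = (1 0 2; 1 1 0)
Along h;k (path 2):
  e0=(1,0,0) h→(2,2,0) k→(1,2)
  e1=(0,1,0) h→(1,0,0) k→(0,1)
  e2=(0,0,1) h→(0,2,2) k→(2,1)
  ⟦path⟧₂ = (1 0 2; 2 1 1)
Equal? distinct morphisms ✗

Answer: DOES NOT COMMUTE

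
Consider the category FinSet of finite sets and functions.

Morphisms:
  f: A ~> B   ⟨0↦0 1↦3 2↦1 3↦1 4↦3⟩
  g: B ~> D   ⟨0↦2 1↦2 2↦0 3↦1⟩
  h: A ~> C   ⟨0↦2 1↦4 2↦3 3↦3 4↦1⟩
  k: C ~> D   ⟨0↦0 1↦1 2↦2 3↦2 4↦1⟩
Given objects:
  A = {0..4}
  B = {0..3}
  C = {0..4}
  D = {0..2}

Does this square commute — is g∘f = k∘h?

Path 1 = f;g:
  0 f~>0 g~>2
  1 f~>3 g~>1
  2 f~>1 g~>2
  3 f~>1 g~>2
  4 f~>3 g~>1
  ⟦path⟧₁ = ⟨0↦2 1↦1 2↦2 3↦2 4↦1⟩
Path 2 = h;k:
  0 h~>2 k~>2
  1 h~>4 k~>1
  2 h~>3 k~>2
  3 h~>3 k~>2
  4 h~>1 k~>1
  ⟦path⟧₂ = ⟨0↦2 1↦1 2↦2 3↦2 4↦1⟩
Equal? equal; square commutes

Answer: COMMUTES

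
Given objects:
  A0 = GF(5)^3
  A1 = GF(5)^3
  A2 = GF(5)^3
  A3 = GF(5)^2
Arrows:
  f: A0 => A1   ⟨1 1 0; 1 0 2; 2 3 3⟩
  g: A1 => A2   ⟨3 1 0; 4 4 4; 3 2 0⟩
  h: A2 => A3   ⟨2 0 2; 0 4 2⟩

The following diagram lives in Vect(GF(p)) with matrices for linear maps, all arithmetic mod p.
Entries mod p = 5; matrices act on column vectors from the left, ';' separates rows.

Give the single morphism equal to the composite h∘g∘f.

  e0=(1,0,0) f=>(1,1,2) g=>(4,1,0) h=>(3,4)
  e1=(0,1,0) f=>(1,0,3) g=>(3,1,3) h=>(2,0)
  e2=(0,0,1) f=>(0,2,3) g=>(2,0,4) h=>(2,3)
⟦path⟧: ⟨3 2 2; 4 0 3⟩

Answer: ⟨3 2 2; 4 0 3⟩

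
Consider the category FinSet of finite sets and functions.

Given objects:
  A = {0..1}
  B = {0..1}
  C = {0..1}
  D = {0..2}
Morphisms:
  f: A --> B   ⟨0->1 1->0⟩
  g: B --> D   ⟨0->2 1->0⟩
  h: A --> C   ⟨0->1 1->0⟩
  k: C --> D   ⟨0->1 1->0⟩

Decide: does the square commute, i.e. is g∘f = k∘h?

Along f;g (path 1):
  0 f-->1 g-->0
  1 f-->0 g-->2
  result₁ = ⟨0->0 1->2⟩
Along h;k (path 2):
  0 h-->1 k-->0
  1 h-->0 k-->1
  result₂ = ⟨0->0 1->1⟩
Equal? NO — does not commute

Answer: DOES NOT COMMUTE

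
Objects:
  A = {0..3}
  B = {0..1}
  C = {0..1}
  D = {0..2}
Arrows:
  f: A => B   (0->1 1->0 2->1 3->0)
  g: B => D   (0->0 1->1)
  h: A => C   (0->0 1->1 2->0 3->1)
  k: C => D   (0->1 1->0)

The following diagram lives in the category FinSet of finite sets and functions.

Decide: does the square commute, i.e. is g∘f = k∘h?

Path 1 = f;g:
  0 f=>1 g=>1
  1 f=>0 g=>0
  2 f=>1 g=>1
  3 f=>0 g=>0
  result₁ = (0->1 1->0 2->1 3->0)
Path 2 = h;k:
  0 h=>0 k=>1
  1 h=>1 k=>0
  2 h=>0 k=>1
  3 h=>1 k=>0
  result₂ = (0->1 1->0 2->1 3->0)
Equal? same morphism ✓

Answer: COMMUTES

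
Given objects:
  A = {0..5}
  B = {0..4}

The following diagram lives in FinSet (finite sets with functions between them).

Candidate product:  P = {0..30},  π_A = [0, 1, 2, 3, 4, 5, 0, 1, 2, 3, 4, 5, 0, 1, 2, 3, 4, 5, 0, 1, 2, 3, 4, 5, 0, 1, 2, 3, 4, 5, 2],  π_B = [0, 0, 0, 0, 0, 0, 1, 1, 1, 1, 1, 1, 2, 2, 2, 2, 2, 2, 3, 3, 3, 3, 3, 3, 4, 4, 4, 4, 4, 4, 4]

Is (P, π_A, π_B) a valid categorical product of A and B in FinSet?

Answer: NOT A VALID PRODUCT — |P|=31 ≠ |A|·|B|=30

Trace:
|A|·|B| = 6·5 = 30;  |P| = 31
  → cardinalities differ; no bijection possible.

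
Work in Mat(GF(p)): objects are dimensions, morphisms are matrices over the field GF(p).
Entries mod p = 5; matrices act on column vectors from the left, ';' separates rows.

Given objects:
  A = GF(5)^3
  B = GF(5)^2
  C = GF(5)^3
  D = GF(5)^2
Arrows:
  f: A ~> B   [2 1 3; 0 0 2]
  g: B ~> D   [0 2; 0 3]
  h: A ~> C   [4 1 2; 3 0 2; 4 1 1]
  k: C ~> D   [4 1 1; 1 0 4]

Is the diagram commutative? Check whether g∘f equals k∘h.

Answer: DOES NOT COMMUTE

Work:
1) trace f;g:
  e0=⟨1,0,0⟩ f~>⟨2,0⟩ g~>⟨0,0⟩
  e1=⟨0,1,0⟩ f~>⟨1,0⟩ g~>⟨0,0⟩
  e2=⟨0,0,1⟩ f~>⟨3,2⟩ g~>⟨4,1⟩
  ⟦path⟧₁ = [0 0 4; 0 0 1]
2) trace h;k:
  e0=⟨1,0,0⟩ h~>⟨4,3,4⟩ k~>⟨3,0⟩
  e1=⟨0,1,0⟩ h~>⟨1,0,1⟩ k~>⟨0,0⟩
  e2=⟨0,0,1⟩ h~>⟨2,2,1⟩ k~>⟨1,1⟩
  ⟦path⟧₂ = [3 0 1; 0 0 1]
Equal? distinct morphisms ✗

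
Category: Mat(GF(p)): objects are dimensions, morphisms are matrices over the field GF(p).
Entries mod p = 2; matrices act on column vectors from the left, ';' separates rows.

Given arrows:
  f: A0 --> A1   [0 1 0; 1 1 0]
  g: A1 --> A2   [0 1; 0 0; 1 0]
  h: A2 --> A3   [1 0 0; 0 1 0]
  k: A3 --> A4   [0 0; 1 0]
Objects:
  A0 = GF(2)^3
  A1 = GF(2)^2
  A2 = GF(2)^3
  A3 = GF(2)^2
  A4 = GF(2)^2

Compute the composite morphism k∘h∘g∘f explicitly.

Answer: [0 0 0; 1 1 0]

Derivation:
  e0=[1,0,0] f-->[0,1] g-->[1,0,0] h-->[1,0] k-->[0,1]
  e1=[0,1,0] f-->[1,1] g-->[1,0,1] h-->[1,0] k-->[0,1]
  e2=[0,0,1] f-->[0,0] g-->[0,0,0] h-->[0,0] k-->[0,0]
⟦path⟧: [0 0 0; 1 1 0]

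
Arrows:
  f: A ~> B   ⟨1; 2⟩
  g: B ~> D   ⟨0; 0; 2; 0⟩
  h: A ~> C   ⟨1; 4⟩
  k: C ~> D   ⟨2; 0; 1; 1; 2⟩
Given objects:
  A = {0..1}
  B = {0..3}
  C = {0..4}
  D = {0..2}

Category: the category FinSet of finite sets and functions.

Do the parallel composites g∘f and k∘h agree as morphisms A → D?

Path 1 = f;g:
  0 f~>1 g~>0
  1 f~>2 g~>2
  ⟦path⟧₁ = ⟨0; 2⟩
Path 2 = h;k:
  0 h~>1 k~>0
  1 h~>4 k~>2
  ⟦path⟧₂ = ⟨0; 2⟩
Equal? YES — commutes

Answer: COMMUTES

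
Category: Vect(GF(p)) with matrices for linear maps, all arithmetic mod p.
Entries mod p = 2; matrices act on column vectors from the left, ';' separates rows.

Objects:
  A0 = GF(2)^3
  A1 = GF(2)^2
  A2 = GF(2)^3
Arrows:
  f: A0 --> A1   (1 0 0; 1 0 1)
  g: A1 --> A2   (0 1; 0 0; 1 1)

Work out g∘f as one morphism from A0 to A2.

  e0=⟨1,0,0⟩ f-->⟨1,1⟩ g-->⟨1,0,0⟩
  e1=⟨0,1,0⟩ f-->⟨0,0⟩ g-->⟨0,0,0⟩
  e2=⟨0,0,1⟩ f-->⟨0,1⟩ g-->⟨1,0,1⟩
result: (1 0 1; 0 0 0; 0 0 1)

Answer: (1 0 1; 0 0 0; 0 0 1)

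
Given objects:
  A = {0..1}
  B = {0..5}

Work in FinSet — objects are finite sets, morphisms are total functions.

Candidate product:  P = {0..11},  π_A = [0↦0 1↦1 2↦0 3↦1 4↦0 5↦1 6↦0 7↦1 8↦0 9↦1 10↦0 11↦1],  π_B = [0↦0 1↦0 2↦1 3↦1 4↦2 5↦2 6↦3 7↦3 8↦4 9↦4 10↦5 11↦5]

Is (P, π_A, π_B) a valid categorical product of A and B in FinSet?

Answer: VALID PRODUCT

Derivation:
|A|·|B| = 2·6 = 12;  |P| = 12
Check the pairing map k ↦ (π_A(k), π_B(k)):
  0 ↦ (0,0)
  1 ↦ (1,0)
  2 ↦ (0,1)
  3 ↦ (1,1)
  4 ↦ (0,2)
  5 ↦ (1,2)
  6 ↦ (0,3)
  7 ↦ (1,3)
  8 ↦ (0,4)
  9 ↦ (1,4)
  10 ↦ (0,5)
  11 ↦ (1,5)
distinct pairs in image: 12 / 12 needed
  → bijection onto A×B; projections well-typed.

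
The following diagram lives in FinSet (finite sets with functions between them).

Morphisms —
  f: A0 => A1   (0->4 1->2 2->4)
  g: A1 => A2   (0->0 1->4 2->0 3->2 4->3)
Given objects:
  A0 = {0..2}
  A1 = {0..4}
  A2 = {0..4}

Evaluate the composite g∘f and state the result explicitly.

  0 f=>4 g=>3
  1 f=>2 g=>0
  2 f=>4 g=>3
result: (0->3 1->0 2->3)

Answer: (0->3 1->0 2->3)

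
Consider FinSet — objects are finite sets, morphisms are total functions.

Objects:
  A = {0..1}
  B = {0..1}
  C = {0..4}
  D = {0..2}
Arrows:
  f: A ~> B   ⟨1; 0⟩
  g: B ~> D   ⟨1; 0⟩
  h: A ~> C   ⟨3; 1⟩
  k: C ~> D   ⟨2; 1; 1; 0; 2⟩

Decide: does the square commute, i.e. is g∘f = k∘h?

Answer: COMMUTES

Derivation:
Along f;g (path 1):
  0 f~>1 g~>0
  1 f~>0 g~>1
  ⟦path⟧₁ = ⟨0; 1⟩
Along h;k (path 2):
  0 h~>3 k~>0
  1 h~>1 k~>1
  ⟦path⟧₂ = ⟨0; 1⟩
Equal? YES — commutes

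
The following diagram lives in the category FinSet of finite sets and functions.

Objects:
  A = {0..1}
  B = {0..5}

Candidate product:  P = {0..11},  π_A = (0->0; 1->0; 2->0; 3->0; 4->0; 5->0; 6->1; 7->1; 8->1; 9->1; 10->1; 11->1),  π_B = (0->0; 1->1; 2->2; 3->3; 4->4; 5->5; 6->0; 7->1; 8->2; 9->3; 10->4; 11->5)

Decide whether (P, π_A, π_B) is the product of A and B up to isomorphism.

|A|·|B| = 2·6 = 12;  |P| = 12
Check the pairing map k ↦ (π_A(k), π_B(k)):
  0 -> (0,0)
  1 -> (0,1)
  2 -> (0,2)
  3 -> (0,3)
  4 -> (0,4)
  5 -> (0,5)
  6 -> (1,0)
  7 -> (1,1)
  8 -> (1,2)
  9 -> (1,3)
  10 -> (1,4)
  11 -> (1,5)
distinct pairs in image: 12 / 12 needed
  → bijection onto A×B; projections well-typed.

Answer: VALID PRODUCT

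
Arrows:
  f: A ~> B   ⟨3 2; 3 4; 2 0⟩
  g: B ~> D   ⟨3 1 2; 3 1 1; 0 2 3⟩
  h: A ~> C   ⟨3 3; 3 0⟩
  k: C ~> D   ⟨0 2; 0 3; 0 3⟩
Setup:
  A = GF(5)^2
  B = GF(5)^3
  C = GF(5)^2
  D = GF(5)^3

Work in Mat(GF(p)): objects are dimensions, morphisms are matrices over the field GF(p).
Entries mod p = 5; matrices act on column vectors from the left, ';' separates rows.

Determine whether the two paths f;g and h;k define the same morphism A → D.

Answer: DOES NOT COMMUTE

Derivation:
Path 1 = f;g:
  e0=⟨1,0⟩ f~>⟨3,3,2⟩ g~>⟨1,4,2⟩
  e1=⟨0,1⟩ f~>⟨2,4,0⟩ g~>⟨0,0,3⟩
  composite₁ = ⟨1 0; 4 0; 2 3⟩
Path 2 = h;k:
  e0=⟨1,0⟩ h~>⟨3,3⟩ k~>⟨1,4,4⟩
  e1=⟨0,1⟩ h~>⟨3,0⟩ k~>⟨0,0,0⟩
  composite₂ = ⟨1 0; 4 0; 4 0⟩
Equal? distinct morphisms ✗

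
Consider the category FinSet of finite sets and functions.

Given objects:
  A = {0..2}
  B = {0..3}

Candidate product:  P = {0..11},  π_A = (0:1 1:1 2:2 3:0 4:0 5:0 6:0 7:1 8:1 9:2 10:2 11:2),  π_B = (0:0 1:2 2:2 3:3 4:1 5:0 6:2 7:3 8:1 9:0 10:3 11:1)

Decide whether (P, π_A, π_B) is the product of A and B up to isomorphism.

Answer: VALID PRODUCT

Derivation:
|A|·|B| = 3·4 = 12;  |P| = 12
Check the pairing map k ↦ (π_A(k), π_B(k)):
  0 : (1,0)
  1 : (1,2)
  2 : (2,2)
  3 : (0,3)
  4 : (0,1)
  5 : (0,0)
  6 : (0,2)
  7 : (1,3)
  8 : (1,1)
  9 : (2,0)
  10 : (2,3)
  11 : (2,1)
distinct pairs in image: 12 / 12 needed
  → bijection onto A×B; projections well-typed.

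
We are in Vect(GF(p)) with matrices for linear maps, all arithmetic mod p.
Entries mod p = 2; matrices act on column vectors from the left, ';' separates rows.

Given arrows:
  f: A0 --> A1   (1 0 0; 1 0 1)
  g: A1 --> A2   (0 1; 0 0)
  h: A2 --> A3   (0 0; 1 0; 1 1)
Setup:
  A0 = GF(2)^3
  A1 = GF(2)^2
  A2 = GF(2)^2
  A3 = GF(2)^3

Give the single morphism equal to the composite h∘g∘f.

Answer: (0 0 0; 1 0 1; 1 0 1)

Derivation:
  e0=(1,0,0) f-->(1,1) g-->(1,0) h-->(0,1,1)
  e1=(0,1,0) f-->(0,0) g-->(0,0) h-->(0,0,0)
  e2=(0,0,1) f-->(0,1) g-->(1,0) h-->(0,1,1)
result: (0 0 0; 1 0 1; 1 0 1)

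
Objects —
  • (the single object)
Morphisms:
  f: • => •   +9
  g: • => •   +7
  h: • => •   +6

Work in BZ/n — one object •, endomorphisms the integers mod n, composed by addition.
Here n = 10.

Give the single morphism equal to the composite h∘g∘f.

  0 +9≡9 +7≡6 +6≡2  (mod 10)
⟦path⟧: +2

Answer: +2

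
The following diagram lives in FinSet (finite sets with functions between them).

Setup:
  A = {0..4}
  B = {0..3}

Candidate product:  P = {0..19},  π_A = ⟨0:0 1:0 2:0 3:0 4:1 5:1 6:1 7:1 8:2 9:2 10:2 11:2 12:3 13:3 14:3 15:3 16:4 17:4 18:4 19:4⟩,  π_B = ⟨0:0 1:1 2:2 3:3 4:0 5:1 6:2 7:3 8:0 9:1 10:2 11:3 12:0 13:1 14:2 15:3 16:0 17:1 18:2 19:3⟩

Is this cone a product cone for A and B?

Answer: VALID PRODUCT

Work:
|A|·|B| = 5·4 = 20;  |P| = 20
Check the pairing map k ↦ (π_A(k), π_B(k)):
  0 : (0,0)
  1 : (0,1)
  2 : (0,2)
  3 : (0,3)
  4 : (1,0)
  5 : (1,1)
  6 : (1,2)
  7 : (1,3)
  8 : (2,0)
  9 : (2,1)
  10 : (2,2)
  11 : (2,3)
  12 : (3,0)
  13 : (3,1)
  14 : (3,2)
  15 : (3,3)
  16 : (4,0)
  17 : (4,1)
  18 : (4,2)
  19 : (4,3)
distinct pairs in image: 20 / 20 needed
  → bijection onto A×B; projections well-typed.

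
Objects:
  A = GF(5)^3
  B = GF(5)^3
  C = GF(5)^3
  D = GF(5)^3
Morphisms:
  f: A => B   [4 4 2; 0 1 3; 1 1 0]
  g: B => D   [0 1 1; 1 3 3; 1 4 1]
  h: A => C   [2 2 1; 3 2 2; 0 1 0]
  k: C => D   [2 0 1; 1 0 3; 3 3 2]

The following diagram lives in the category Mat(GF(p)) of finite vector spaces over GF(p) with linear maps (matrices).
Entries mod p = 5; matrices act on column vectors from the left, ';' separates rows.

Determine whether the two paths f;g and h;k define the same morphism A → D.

Answer: DOES NOT COMMUTE

Work:
1) trace f;g:
  e0=[1,0,0] f=>[4,0,1] g=>[1,2,0]
  e1=[0,1,0] f=>[4,1,1] g=>[2,0,4]
  e2=[0,0,1] f=>[2,3,0] g=>[3,1,4]
  composite₁ = [1 2 3; 2 0 1; 0 4 4]
2) trace h;k:
  e0=[1,0,0] h=>[2,3,0] k=>[4,2,0]
  e1=[0,1,0] h=>[2,2,1] k=>[0,0,4]
  e2=[0,0,1] h=>[1,2,0] k=>[2,1,4]
  composite₂ = [4 0 2; 2 0 1; 0 4 4]
Equal? NO — does not commute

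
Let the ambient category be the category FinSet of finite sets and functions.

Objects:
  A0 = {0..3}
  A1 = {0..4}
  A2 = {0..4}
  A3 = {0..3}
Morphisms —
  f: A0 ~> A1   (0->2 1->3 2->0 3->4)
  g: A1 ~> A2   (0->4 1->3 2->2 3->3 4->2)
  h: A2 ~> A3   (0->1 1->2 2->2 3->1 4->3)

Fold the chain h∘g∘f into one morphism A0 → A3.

Answer: (0->2 1->1 2->3 3->2)

Trace:
  0 f~>2 g~>2 h~>2
  1 f~>3 g~>3 h~>1
  2 f~>0 g~>4 h~>3
  3 f~>4 g~>2 h~>2
result: (0->2 1->1 2->3 3->2)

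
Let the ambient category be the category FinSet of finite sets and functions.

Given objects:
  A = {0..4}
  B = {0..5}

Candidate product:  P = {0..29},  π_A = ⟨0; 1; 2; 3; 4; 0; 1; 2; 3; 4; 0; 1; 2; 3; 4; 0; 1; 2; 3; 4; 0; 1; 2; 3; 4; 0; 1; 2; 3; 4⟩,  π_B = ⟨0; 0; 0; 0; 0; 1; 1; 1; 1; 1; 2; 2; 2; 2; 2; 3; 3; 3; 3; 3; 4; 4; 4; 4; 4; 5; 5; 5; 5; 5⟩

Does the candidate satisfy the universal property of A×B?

|A|·|B| = 5·6 = 30;  |P| = 30
Check the pairing map k ↦ (π_A(k), π_B(k)):
  0 : (0,0)
  1 : (1,0)
  2 : (2,0)
  3 : (3,0)
  4 : (4,0)
  5 : (0,1)
  6 : (1,1)
  7 : (2,1)
  8 : (3,1)
  9 : (4,1)
  10 : (0,2)
  11 : (1,2)
  12 : (2,2)
  13 : (3,2)
  14 : (4,2)
  15 : (0,3)
  16 : (1,3)
  17 : (2,3)
  18 : (3,3)
  19 : (4,3)
  20 : (0,4)
  21 : (1,4)
  22 : (2,4)
  23 : (3,4)
  24 : (4,4)
  25 : (0,5)
  26 : (1,5)
  27 : (2,5)
  28 : (3,5)
  29 : (4,5)
distinct pairs in image: 30 / 30 needed
  → bijection onto A×B; projections well-typed.

Answer: VALID PRODUCT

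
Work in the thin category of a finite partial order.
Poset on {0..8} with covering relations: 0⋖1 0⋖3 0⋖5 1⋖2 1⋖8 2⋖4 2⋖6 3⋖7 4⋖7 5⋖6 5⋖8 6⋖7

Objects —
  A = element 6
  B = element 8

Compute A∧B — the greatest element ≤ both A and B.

Answer: NO MEET EXISTS

Derivation:
Lower bounds of A=6 and B=8: {0,1,5}
  maximal lower bounds 1 and 5 are incomparable: neither 1≤5 nor 5≤1
→ no greatest lower bound exists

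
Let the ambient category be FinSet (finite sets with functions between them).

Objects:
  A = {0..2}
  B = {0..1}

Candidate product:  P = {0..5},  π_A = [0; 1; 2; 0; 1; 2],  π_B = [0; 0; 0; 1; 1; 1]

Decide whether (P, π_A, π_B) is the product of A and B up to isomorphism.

|A|·|B| = 3·2 = 6;  |P| = 6
Check the pairing map k ↦ (π_A(k), π_B(k)):
  0 : (0,0)
  1 : (1,0)
  2 : (2,0)
  3 : (0,1)
  4 : (1,1)
  5 : (2,1)
distinct pairs in image: 6 / 6 needed
  → bijection onto A×B; projections well-typed.

Answer: VALID PRODUCT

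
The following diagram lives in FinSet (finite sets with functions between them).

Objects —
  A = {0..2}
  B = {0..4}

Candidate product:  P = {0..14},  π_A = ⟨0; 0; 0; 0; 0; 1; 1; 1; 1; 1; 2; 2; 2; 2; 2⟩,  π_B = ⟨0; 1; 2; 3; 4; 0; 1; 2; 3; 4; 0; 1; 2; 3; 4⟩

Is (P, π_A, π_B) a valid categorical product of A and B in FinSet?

Answer: VALID PRODUCT

Work:
|A|·|B| = 3·5 = 15;  |P| = 15
Check the pairing map k ↦ (π_A(k), π_B(k)):
  0 : (0,0)
  1 : (0,1)
  2 : (0,2)
  3 : (0,3)
  4 : (0,4)
  5 : (1,0)
  6 : (1,1)
  7 : (1,2)
  8 : (1,3)
  9 : (1,4)
  10 : (2,0)
  11 : (2,1)
  12 : (2,2)
  13 : (2,3)
  14 : (2,4)
distinct pairs in image: 15 / 15 needed
  → bijection onto A×B; projections well-typed.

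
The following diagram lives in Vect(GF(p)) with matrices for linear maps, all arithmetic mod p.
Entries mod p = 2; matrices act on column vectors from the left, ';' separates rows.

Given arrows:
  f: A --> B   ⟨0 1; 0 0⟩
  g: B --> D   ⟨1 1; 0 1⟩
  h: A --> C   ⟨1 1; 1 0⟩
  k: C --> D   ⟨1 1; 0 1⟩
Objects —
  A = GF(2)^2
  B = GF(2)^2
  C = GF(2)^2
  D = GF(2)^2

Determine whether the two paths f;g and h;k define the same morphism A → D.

Answer: DOES NOT COMMUTE

Work:
Path 1 = f;g:
  e0=[1,0] f-->[0,0] g-->[0,0]
  e1=[0,1] f-->[1,0] g-->[1,0]
  ⟦path⟧₁ = ⟨0 1; 0 0⟩
Path 2 = h;k:
  e0=[1,0] h-->[1,1] k-->[0,1]
  e1=[0,1] h-->[1,0] k-->[1,0]
  ⟦path⟧₂ = ⟨0 1; 1 0⟩
Equal? differ; not commutative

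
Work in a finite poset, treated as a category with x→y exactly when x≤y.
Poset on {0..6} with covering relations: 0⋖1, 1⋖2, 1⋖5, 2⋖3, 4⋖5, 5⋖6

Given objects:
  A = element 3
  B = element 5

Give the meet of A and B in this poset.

Lower bounds of A=3 and B=5: {0,1}
  0 ⊑ 1
  1 ⊑ 1
glb = 1

Answer: A∧B = 1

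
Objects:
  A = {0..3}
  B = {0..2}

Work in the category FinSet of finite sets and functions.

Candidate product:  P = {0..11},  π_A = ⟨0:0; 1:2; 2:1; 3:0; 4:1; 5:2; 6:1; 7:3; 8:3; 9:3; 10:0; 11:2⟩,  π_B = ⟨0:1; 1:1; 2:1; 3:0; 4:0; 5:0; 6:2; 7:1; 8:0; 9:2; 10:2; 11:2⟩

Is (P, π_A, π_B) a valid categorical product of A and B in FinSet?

|A|·|B| = 4·3 = 12;  |P| = 12
Check the pairing map k ↦ (π_A(k), π_B(k)):
  0 : (0,1)
  1 : (2,1)
  2 : (1,1)
  3 : (0,0)
  4 : (1,0)
  5 : (2,0)
  6 : (1,2)
  7 : (3,1)
  8 : (3,0)
  9 : (3,2)
  10 : (0,2)
  11 : (2,2)
distinct pairs in image: 12 / 12 needed
  → bijection onto A×B; projections well-typed.

Answer: VALID PRODUCT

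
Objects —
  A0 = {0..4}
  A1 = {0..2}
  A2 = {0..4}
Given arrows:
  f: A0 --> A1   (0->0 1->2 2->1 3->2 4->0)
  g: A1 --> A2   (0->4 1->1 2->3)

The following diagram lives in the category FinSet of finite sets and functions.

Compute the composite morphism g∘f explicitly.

Answer: (0->4 1->3 2->1 3->3 4->4)

Derivation:
  0 f-->0 g-->4
  1 f-->2 g-->3
  2 f-->1 g-->1
  3 f-->2 g-->3
  4 f-->0 g-->4
result: (0->4 1->3 2->1 3->3 4->4)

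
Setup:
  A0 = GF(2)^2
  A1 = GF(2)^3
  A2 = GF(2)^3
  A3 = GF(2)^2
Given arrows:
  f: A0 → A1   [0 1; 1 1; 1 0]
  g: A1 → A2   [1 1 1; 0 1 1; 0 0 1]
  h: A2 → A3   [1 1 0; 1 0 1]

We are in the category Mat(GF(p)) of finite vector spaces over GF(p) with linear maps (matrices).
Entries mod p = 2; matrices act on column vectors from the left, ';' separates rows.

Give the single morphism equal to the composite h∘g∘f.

  e0=(1,0) f→(0,1,1) g→(0,0,1) h→(0,1)
  e1=(0,1) f→(1,1,0) g→(0,1,0) h→(1,0)
⟦path⟧: [0 1; 1 0]

Answer: [0 1; 1 0]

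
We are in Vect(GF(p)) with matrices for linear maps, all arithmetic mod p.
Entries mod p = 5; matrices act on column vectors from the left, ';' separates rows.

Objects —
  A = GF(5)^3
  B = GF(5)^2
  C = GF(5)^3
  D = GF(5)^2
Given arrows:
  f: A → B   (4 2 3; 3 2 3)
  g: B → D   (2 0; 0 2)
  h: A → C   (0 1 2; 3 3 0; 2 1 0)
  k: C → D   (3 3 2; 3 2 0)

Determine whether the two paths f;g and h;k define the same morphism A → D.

Answer: COMMUTES

Trace:
Path 1 = f;g:
  e0=[1,0,0] f→[4,3] g→[3,1]
  e1=[0,1,0] f→[2,2] g→[4,4]
  e2=[0,0,1] f→[3,3] g→[1,1]
  ⟦path⟧₁ = (3 4 1; 1 4 1)
Path 2 = h;k:
  e0=[1,0,0] h→[0,3,2] k→[3,1]
  e1=[0,1,0] h→[1,3,1] k→[4,4]
  e2=[0,0,1] h→[2,0,0] k→[1,1]
  ⟦path⟧₂ = (3 4 1; 1 4 1)
Equal? same morphism ✓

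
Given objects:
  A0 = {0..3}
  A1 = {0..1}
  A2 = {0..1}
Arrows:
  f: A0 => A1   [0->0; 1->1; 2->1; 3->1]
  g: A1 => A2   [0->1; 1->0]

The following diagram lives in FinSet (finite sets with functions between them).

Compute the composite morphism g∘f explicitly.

Answer: [0->1; 1->0; 2->0; 3->0]

Trace:
  0 f=>0 g=>1
  1 f=>1 g=>0
  2 f=>1 g=>0
  3 f=>1 g=>0
composite: [0->1; 1->0; 2->0; 3->0]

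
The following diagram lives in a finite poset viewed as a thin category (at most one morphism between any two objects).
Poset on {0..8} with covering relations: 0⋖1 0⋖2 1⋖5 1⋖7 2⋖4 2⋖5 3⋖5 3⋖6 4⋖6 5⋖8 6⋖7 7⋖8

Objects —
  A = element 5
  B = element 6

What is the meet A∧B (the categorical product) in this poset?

Answer: NO MEET EXISTS

Derivation:
{x : x<=A ∧ x<=B} = {0,2,3}  (A=5, B=6)
  maximal lower bounds 2 and 3 are incomparable: neither 2<=3 nor 3<=2
→ no greatest lower bound exists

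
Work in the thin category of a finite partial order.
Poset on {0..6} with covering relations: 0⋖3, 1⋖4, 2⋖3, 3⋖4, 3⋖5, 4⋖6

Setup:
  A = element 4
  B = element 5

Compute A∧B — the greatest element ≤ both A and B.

Answer: A∧B = 3

Work:
Lower bounds of A=4 and B=5: {0,2,3}
  0 <= 3
  2 <= 3
  3 <= 3
glb = 3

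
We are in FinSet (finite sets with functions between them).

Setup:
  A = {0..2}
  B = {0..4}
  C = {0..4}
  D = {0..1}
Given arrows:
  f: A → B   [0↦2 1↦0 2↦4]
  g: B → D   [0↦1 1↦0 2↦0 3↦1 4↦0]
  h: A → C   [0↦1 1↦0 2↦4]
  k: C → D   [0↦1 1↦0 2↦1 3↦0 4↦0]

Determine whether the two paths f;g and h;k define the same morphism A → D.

1) trace f;g:
  0 f→2 g→0
  1 f→0 g→1
  2 f→4 g→0
  result₁ = [0↦0 1↦1 2↦0]
2) trace h;k:
  0 h→1 k→0
  1 h→0 k→1
  2 h→4 k→0
  result₂ = [0↦0 1↦1 2↦0]
Equal? YES — commutes

Answer: COMMUTES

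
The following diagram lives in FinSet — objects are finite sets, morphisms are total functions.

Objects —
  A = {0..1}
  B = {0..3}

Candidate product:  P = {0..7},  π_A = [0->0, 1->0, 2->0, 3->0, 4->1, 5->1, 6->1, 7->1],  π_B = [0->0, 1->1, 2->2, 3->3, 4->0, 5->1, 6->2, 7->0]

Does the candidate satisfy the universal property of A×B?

Answer: NOT A VALID PRODUCT — duplicate pair at indices 4,7

Trace:
|A|·|B| = 2·4 = 8;  |P| = 8
Check the pairing map k ↦ (π_A(k), π_B(k)):
  0 -> (0,0)
  1 -> (0,1)
  2 -> (0,2)
  3 -> (0,3)
  4 -> (1,0)
  5 -> (1,1)
  6 -> (1,2)
  7 -> (1,0)  ✗ repeats pair of k=4
distinct pairs in image: 7 / 8 needed
  → (1,0) hit at k=4 and k=7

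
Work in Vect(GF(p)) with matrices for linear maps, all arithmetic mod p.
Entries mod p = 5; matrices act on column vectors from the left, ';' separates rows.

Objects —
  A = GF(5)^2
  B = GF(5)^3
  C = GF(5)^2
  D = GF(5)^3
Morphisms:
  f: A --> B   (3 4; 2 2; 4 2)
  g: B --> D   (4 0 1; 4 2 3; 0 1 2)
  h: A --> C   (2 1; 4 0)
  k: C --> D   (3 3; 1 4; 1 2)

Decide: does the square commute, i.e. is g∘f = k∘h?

Answer: DOES NOT COMMUTE

Derivation:
1) trace f;g:
  e0=[1,0] f-->[3,2,4] g-->[1,3,0]
  e1=[0,1] f-->[4,2,2] g-->[3,1,1]
  result₁ = (1 3; 3 1; 0 1)
2) trace h;k:
  e0=[1,0] h-->[2,4] k-->[3,3,0]
  e1=[0,1] h-->[1,0] k-->[3,1,1]
  result₂ = (3 3; 3 1; 0 1)
Equal? differ; not commutative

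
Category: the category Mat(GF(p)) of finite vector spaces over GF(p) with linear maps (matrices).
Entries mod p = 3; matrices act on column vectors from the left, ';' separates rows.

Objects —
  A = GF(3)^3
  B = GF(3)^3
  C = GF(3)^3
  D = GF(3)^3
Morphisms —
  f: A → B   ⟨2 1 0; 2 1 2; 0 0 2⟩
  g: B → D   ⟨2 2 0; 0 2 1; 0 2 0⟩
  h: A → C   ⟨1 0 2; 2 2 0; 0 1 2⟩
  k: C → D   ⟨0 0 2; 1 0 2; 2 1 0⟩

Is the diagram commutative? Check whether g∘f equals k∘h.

1) trace f;g:
  e0=⟨1,0,0⟩ f→⟨2,2,0⟩ g→⟨2,1,1⟩
  e1=⟨0,1,0⟩ f→⟨1,1,0⟩ g→⟨1,2,2⟩
  e2=⟨0,0,1⟩ f→⟨0,2,2⟩ g→⟨1,0,1⟩
  ⟦path⟧₁ = ⟨2 1 1; 1 2 0; 1 2 1⟩
2) trace h;k:
  e0=⟨1,0,0⟩ h→⟨1,2,0⟩ k→⟨0,1,1⟩
  e1=⟨0,1,0⟩ h→⟨0,2,1⟩ k→⟨2,2,2⟩
  e2=⟨0,0,1⟩ h→⟨2,0,2⟩ k→⟨1,0,1⟩
  ⟦path⟧₂ = ⟨0 2 1; 1 2 0; 1 2 1⟩
Equal? NO — does not commute

Answer: DOES NOT COMMUTE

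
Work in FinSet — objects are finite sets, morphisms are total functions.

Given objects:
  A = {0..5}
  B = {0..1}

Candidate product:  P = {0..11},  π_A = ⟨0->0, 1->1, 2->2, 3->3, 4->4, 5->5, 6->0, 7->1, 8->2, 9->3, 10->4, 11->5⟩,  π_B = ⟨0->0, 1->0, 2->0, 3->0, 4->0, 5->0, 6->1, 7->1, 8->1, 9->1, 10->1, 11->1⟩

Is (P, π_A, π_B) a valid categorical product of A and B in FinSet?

|A|·|B| = 6·2 = 12;  |P| = 12
Check the pairing map k ↦ (π_A(k), π_B(k)):
  0 -> (0,0)
  1 -> (1,0)
  2 -> (2,0)
  3 -> (3,0)
  4 -> (4,0)
  5 -> (5,0)
  6 -> (0,1)
  7 -> (1,1)
  8 -> (2,1)
  9 -> (3,1)
  10 -> (4,1)
  11 -> (5,1)
distinct pairs in image: 12 / 12 needed
  → bijection onto A×B; projections well-typed.

Answer: VALID PRODUCT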